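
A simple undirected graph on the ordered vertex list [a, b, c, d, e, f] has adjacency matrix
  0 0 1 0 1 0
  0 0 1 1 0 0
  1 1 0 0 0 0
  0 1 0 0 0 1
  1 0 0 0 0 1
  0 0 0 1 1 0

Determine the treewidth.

2

A width-2 tree decomposition is:
Bags: B1 = {a, b, c}  B2 = {a, b, e}  B3 = {b, e, f}  B4 = {b, d, f}
Tree: B1–B2, B2–B3, B3–B4
The largest bag has 3 vertices, giving width 2; this decomposition certifies tw(G) ≤ 2. For the lower bound, G contains the cycle b–c–a–e–f–d–b, so G is not a forest; only forests have treewidth ≤ 1, hence tw(G) ≥ 2. The upper and lower bounds meet at 2, so that is the treewidth.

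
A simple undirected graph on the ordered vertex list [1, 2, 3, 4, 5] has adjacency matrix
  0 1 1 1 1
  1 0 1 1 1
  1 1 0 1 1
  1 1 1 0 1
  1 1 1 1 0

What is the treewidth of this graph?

4

A width-4 tree decomposition is:
Bags: B1 = {1, 2, 3, 4, 5}
Tree: (single bag)
A single bag containing all 5 vertices is trivially a valid decomposition of width 4. On the other hand G contains the 5-clique {1, 2, 3, 4, 5}. A clique must lie in a single bag of any decomposition, so no decomposition can have width below 4. Combining the bounds, tw(G) = 4.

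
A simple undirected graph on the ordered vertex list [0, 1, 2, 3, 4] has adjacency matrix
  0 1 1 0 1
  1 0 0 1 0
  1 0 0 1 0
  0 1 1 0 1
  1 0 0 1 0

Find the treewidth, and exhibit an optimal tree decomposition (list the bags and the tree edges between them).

Treewidth 2.
One such decomposition:
Bags: B1 = {0, 2, 3}  B2 = {0, 3, 4}  B3 = {0, 1, 3}
Tree: B1–B2, B2–B3

Each bag holds 3 vertices, so the decomposition has width 2, which upper-bounds the treewidth. For the lower bound, G contains the cycle 0–2–3–4–0, so G is not a forest; only forests have treewidth ≤ 1, hence tw(G) ≥ 2. Hence tw(G) = 2 exactly.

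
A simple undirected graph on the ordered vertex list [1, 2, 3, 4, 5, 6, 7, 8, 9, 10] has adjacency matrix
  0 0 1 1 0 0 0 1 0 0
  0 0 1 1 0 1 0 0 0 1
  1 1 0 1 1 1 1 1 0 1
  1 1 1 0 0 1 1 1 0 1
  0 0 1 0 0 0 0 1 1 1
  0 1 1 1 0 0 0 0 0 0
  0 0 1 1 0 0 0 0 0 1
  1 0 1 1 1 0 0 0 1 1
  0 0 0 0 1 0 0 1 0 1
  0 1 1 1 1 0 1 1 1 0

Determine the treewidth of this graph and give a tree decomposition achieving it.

Every bag has size at most 4, so the width is 4 − 1 = 3 and tw(G) ≤ 3. For the lower bound, the 4 vertices {5, 8, 9, 10} are pairwise adjacent, and any tree decomposition puts a clique entirely inside one bag — forcing width ≥ 3. Combining the bounds, tw(G) = 3.

Treewidth 3.
One such decomposition:
Bags: B1 = {3, 4, 8, 10}  B2 = {3, 4, 7, 10}  B3 = {3, 5, 8, 10}  B4 = {1, 3, 4, 8}  B5 = {5, 8, 9, 10}  B6 = {2, 3, 4, 10}  B7 = {2, 3, 4, 6}
Tree: B1–B2, B1–B3, B1–B4, B3–B5, B2–B6, B6–B7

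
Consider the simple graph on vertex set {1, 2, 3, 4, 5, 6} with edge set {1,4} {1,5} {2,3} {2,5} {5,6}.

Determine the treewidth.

A width-1 tree decomposition is:
Bags: B1 = {1, 5}  B2 = {5, 6}  B3 = {1, 4}  B4 = {2, 5}  B5 = {2, 3}
Tree: B1–B2, B1–B3, B2–B4, B4–B5
The largest bag has 2 vertices, giving width 1; this decomposition certifies tw(G) ≤ 1. Any graph with an edge has treewidth ≥ 1, and G has the edge 1–5. Therefore the treewidth is 1.

1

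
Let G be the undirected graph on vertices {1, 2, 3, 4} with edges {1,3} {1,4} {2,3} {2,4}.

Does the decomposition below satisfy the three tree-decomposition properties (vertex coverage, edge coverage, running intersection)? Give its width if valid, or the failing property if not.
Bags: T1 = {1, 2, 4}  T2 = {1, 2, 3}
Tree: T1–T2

Every vertex of G appears in some bag (union = {1, 2, 3, 4}); every edge is covered by a bag; and for each vertex v the set of bags containing v is connected in the bag tree. The decomposition is therefore valid. The largest bag has 3 vertices, so the width is 2.

Yes; width 2.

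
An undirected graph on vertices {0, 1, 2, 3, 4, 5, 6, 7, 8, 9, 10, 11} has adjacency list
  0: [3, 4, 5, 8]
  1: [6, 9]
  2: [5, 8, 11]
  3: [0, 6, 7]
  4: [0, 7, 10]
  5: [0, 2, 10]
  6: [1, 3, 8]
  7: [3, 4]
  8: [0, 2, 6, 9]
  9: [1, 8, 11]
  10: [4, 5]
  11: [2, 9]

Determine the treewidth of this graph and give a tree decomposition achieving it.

Every bag has size at most 4, so the width is 4 − 1 = 3 and tw(G) ≤ 3. For the lower bound: the 4 vertex sets {1,9,11}, {2}, {8}, {0,3,5,6} are disjoint, each induces a connected subgraph, and every pair is joined by at least one edge of G. Contracting each set to a single vertex therefore yields K_{4} as a minor, and since treewidth is minor-monotone, tw(G) ≥ tw(K_{4}) = 3. Combining the bounds, tw(G) = 3.

Treewidth 3.
One optimal decomposition is:
Bags: B1 = {1, 2, 9, 11}  B2 = {1, 2, 8, 9}  B3 = {1, 2, 6, 8}  B4 = {2, 5, 6, 8}  B5 = {0, 5, 6, 8}  B6 = {0, 3, 5, 6}  B7 = {0, 3, 5, 10}  B8 = {0, 3, 4, 10}  B9 = {3, 4, 7, 10}
Tree: B1–B2, B2–B3, B3–B4, B4–B5, B5–B6, B6–B7, B7–B8, B8–B9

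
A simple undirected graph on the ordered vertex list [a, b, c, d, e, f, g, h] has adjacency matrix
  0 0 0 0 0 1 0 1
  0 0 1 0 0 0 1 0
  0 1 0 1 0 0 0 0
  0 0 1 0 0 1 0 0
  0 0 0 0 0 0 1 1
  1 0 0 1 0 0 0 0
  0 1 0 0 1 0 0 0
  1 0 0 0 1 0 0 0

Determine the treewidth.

A width-2 tree decomposition is:
Bags: B1 = {a, e, h}  B2 = {a, e, g}  B3 = {a, b, g}  B4 = {a, b, c}  B5 = {a, c, d}  B6 = {a, d, f}
Tree: B1–B2, B2–B3, B3–B4, B4–B5, B5–B6
Every bag has size at most 3, so the width is 3 − 1 = 2 and tw(G) ≤ 2. Since a–h–e–g–b–c–d–f–a is a cycle in G, G is not acyclic. Forests are exactly the graphs of treewidth ≤ 1, so tw(G) ≥ 2. Combining the bounds, tw(G) = 2.

2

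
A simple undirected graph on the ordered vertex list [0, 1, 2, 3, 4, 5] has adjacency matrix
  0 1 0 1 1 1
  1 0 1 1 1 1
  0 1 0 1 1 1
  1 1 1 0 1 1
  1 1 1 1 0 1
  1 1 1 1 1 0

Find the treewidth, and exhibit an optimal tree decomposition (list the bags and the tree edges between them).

Every bag has size at most 5, so the width is 5 − 1 = 4 and tw(G) ≤ 4. Conversely, {0, 1, 3, 4, 5} is a clique of size 5, and the vertices of any clique must share a bag in every tree decomposition; so some bag has ≥ 5 vertices and tw(G) ≥ 4. The upper and lower bounds meet at 4, so that is the treewidth.

Treewidth 4.
One such decomposition:
Bags: B1 = {1, 2, 3, 4, 5}  B2 = {0, 1, 3, 4, 5}
Tree: B1–B2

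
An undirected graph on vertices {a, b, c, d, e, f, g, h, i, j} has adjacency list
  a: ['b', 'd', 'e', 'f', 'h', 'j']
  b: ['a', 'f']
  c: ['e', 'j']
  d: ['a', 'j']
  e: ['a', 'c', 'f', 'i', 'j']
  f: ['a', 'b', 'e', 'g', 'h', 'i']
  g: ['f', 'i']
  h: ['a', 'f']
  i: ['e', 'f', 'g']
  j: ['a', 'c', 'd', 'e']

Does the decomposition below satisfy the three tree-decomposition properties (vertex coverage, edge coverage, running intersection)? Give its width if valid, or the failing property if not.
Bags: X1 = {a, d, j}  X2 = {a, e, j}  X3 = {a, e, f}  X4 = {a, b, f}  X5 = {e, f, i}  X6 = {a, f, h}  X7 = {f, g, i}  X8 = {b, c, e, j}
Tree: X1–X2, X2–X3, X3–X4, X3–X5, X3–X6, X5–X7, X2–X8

A tree decomposition must satisfy three properties: every vertex lies in some bag; for every edge, both endpoints lie together in some bag; and for every vertex, the bags containing it form a connected subtree. Here bags containing vertex b are not connected in the tree, so the decomposition is invalid.

No — bags containing vertex b are not connected in the tree.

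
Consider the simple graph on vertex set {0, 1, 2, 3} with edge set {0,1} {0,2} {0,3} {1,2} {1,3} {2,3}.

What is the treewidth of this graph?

A width-3 tree decomposition is:
Bags: B1 = {0, 1, 2, 3}
Tree: (single bag)
A single bag containing all 4 vertices is trivially a valid decomposition of width 3. For the lower bound, the 4 vertices {0, 1, 2, 3} are pairwise adjacent, and any tree decomposition puts a clique entirely inside one bag — forcing width ≥ 3. Combining the bounds, tw(G) = 3.

3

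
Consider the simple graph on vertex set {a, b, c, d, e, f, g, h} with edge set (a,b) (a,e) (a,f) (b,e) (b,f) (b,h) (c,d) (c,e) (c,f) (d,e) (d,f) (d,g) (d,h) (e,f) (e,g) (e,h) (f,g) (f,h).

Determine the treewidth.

A width-3 tree decomposition is:
Bags: B1 = {b, e, f, h}  B2 = {d, e, f, h}  B3 = {d, e, f, g}  B4 = {a, b, e, f}  B5 = {c, d, e, f}
Tree: B1–B2, B2–B3, B1–B4, B3–B5
The largest bag has 4 vertices, giving width 3; this decomposition certifies tw(G) ≤ 3. Conversely, {d, e, f, g} is a clique of size 4, and the vertices of any clique must share a bag in every tree decomposition; so some bag has ≥ 4 vertices and tw(G) ≥ 3. Therefore the treewidth is 3.

3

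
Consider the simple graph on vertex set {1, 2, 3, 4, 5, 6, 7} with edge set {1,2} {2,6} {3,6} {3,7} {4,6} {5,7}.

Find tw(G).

1

A width-1 tree decomposition is:
Bags: B1 = {3, 6}  B2 = {2, 6}  B3 = {3, 7}  B4 = {4, 6}  B5 = {5, 7}  B6 = {1, 2}
Tree: B1–B2, B1–B3, B1–B4, B3–B5, B2–B6
The largest bag has 2 vertices, giving width 1; this decomposition certifies tw(G) ≤ 1. Any graph with an edge has treewidth ≥ 1, and G has the edge 6–3. Hence tw(G) = 1 exactly.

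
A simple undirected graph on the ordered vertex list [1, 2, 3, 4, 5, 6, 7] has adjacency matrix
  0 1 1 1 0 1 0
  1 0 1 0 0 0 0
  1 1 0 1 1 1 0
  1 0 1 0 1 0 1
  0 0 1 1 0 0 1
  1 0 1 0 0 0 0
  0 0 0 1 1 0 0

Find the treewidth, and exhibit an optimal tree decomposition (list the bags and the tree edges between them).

Each bag holds 3 vertices, so the decomposition has width 2, which upper-bounds the treewidth. For the lower bound, the 3 vertices {1, 2, 3} are pairwise adjacent, and any tree decomposition puts a clique entirely inside one bag — forcing width ≥ 2. Therefore the treewidth is 2.

Treewidth 2.
One such decomposition:
Bags: B1 = {4, 5, 7}  B2 = {3, 4, 5}  B3 = {1, 3, 4}  B4 = {1, 3, 6}  B5 = {1, 2, 3}
Tree: B1–B2, B2–B3, B3–B4, B4–B5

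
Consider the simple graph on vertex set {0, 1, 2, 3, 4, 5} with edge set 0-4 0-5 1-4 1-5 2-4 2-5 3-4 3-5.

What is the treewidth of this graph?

2

A width-2 tree decomposition is:
Bags: B1 = {2, 4, 5}  B2 = {3, 4, 5}  B3 = {0, 4, 5}  B4 = {1, 4, 5}
Tree: B1–B2, B2–B3, B3–B4
Every bag has size at most 3, so the width is 3 − 1 = 2 and tw(G) ≤ 2. For the lower bound, G contains the cycle 2–4–3–5–2, so G is not a forest; only forests have treewidth ≤ 1, hence tw(G) ≥ 2. Combining the bounds, tw(G) = 2.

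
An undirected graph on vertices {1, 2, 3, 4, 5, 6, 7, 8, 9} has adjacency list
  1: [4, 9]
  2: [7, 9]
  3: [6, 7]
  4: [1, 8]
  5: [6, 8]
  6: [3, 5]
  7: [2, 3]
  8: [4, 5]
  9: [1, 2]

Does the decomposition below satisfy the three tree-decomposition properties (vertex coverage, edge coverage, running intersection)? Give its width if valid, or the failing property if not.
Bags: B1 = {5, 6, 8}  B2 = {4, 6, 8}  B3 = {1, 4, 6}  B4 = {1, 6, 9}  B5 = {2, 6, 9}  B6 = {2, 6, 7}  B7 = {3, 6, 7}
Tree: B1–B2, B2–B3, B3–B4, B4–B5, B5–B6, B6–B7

Yes; width 2.

Vertex coverage: the bags together contain {1, 2, 3, 4, 5, 6, 7, 8, 9}, the full vertex set. Edge coverage: each edge of G has both endpoints in at least one bag. Running intersection: for every vertex, the bags containing it form a connected subtree. All three properties hold, so this is a valid tree decomposition of width max|bag| − 1 = 2, and hence tw(G) ≤ 2.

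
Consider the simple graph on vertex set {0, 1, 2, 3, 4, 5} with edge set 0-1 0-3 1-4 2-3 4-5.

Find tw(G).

A width-1 tree decomposition is:
Bags: B1 = {2, 3}  B2 = {0, 3}  B3 = {0, 1}  B4 = {1, 4}  B5 = {4, 5}
Tree: B1–B2, B2–B3, B3–B4, B4–B5
Each bag holds 2 vertices, so the decomposition has width 1, which upper-bounds the treewidth. Any graph with an edge has treewidth ≥ 1, and G has the edge 2–3. Combining the bounds, tw(G) = 1.

1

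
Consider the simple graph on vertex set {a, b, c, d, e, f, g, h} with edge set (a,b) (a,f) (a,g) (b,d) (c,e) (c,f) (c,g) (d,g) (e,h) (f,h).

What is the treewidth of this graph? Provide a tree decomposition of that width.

Each bag holds 3 vertices, so the decomposition has width 2, which upper-bounds the treewidth. Since d–b–a–g–d is a cycle in G, G is not acyclic. Forests are exactly the graphs of treewidth ≤ 1, so tw(G) ≥ 2. Therefore the treewidth is 2.

Treewidth 2.
One optimal decomposition is:
Bags: B1 = {b, d, g}  B2 = {a, b, g}  B3 = {a, c, g}  B4 = {a, c, f}  B5 = {c, e, f}  B6 = {e, f, h}
Tree: B1–B2, B2–B3, B3–B4, B4–B5, B5–B6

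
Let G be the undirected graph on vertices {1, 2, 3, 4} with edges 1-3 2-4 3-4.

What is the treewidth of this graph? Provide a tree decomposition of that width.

Treewidth 1.
Bags: B1 = {1, 3}  B2 = {3, 4}  B3 = {2, 4}
Tree: B1–B2, B2–B3

Each bag holds 2 vertices, so the decomposition has width 1, which upper-bounds the treewidth. G has an edge, so its treewidth is at least 1. The upper and lower bounds meet at 1, so that is the treewidth.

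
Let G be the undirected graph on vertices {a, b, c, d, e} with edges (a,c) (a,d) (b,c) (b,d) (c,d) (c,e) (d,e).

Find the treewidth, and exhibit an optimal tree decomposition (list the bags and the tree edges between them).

Treewidth 2.
Bags: B1 = {b, c, d}  B2 = {c, d, e}  B3 = {a, c, d}
Tree: B1–B2, B1–B3

Every bag has size at most 3, so the width is 3 − 1 = 2 and tw(G) ≤ 2. For the lower bound, the 3 vertices {c, d, e} are pairwise adjacent, and any tree decomposition puts a clique entirely inside one bag — forcing width ≥ 2. Therefore the treewidth is 2.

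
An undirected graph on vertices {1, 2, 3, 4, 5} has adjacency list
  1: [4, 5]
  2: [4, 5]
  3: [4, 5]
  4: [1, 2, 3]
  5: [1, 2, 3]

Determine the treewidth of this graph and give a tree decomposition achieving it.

Treewidth 2.
One optimal decomposition is:
Bags: B1 = {1, 4, 5}  B2 = {2, 4, 5}  B3 = {3, 4, 5}
Tree: B1–B2, B2–B3

Every bag has size at most 3, so the width is 3 − 1 = 2 and tw(G) ≤ 2. The edges 4–1–5–2–4 form a cycle, so G is not a tree and its treewidth is at least 2. Combining the bounds, tw(G) = 2.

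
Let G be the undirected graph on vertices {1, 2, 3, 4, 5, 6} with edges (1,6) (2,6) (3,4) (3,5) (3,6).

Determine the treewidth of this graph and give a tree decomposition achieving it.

Treewidth 1.
One such decomposition:
Bags: B1 = {3, 4}  B2 = {3, 6}  B3 = {1, 6}  B4 = {2, 6}  B5 = {3, 5}
Tree: B1–B2, B2–B3, B3–B4, B1–B5

The largest bag has 2 vertices, giving width 1; this decomposition certifies tw(G) ≤ 1. Any graph with an edge has treewidth ≥ 1, and G has the edge 3–4. Combining the bounds, tw(G) = 1.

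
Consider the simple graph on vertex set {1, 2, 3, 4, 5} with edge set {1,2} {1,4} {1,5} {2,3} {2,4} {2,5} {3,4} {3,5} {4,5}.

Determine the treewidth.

A width-3 tree decomposition is:
Bags: B1 = {1, 2, 4, 5}  B2 = {2, 3, 4, 5}
Tree: B1–B2
Each bag holds 4 vertices, so the decomposition has width 3, which upper-bounds the treewidth. On the other hand G contains the 4-clique {1, 2, 4, 5}. A clique must lie in a single bag of any decomposition, so no decomposition can have width below 3. Hence tw(G) = 3 exactly.

3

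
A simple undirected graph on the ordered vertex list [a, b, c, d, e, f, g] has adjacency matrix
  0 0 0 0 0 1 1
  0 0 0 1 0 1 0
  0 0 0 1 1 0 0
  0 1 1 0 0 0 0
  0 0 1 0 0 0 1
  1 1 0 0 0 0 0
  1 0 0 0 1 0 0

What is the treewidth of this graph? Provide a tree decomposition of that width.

Treewidth 2.
One optimal decomposition is:
Bags: B1 = {a, b, f}  B2 = {a, b, g}  B3 = {b, e, g}  B4 = {b, c, e}  B5 = {b, c, d}
Tree: B1–B2, B2–B3, B3–B4, B4–B5

The largest bag has 3 vertices, giving width 2; this decomposition certifies tw(G) ≤ 2. For the lower bound, G contains the cycle b–f–a–g–e–c–d–b, so G is not a forest; only forests have treewidth ≤ 1, hence tw(G) ≥ 2. The upper and lower bounds meet at 2, so that is the treewidth.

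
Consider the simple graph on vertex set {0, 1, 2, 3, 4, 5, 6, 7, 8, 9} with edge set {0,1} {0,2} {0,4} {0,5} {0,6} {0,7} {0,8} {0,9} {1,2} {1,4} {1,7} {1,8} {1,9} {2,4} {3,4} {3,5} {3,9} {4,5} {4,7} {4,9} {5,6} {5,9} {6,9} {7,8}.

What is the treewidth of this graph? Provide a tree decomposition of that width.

Treewidth 3.
One optimal decomposition is:
Bags: B1 = {0, 1, 4, 7}  B2 = {0, 1, 4, 9}  B3 = {0, 1, 7, 8}  B4 = {0, 1, 2, 4}  B5 = {0, 4, 5, 9}  B6 = {0, 5, 6, 9}  B7 = {3, 4, 5, 9}
Tree: B1–B2, B1–B3, B1–B4, B2–B5, B5–B6, B5–B7

The largest bag has 4 vertices, giving width 3; this decomposition certifies tw(G) ≤ 3. For the lower bound, the 4 vertices {0, 1, 7, 8} are pairwise adjacent, and any tree decomposition puts a clique entirely inside one bag — forcing width ≥ 3. Therefore the treewidth is 3.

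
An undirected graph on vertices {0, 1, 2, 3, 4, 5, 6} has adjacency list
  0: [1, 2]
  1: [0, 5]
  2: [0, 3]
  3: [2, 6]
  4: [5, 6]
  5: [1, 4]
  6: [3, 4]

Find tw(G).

2

A width-2 tree decomposition is:
Bags: B1 = {0, 1, 2}  B2 = {1, 2, 5}  B3 = {2, 4, 5}  B4 = {2, 4, 6}  B5 = {2, 3, 6}
Tree: B1–B2, B2–B3, B3–B4, B4–B5
The largest bag has 3 vertices, giving width 2; this decomposition certifies tw(G) ≤ 2. For the lower bound, G contains the cycle 2–0–1–5–4–6–3–2, so G is not a forest; only forests have treewidth ≤ 1, hence tw(G) ≥ 2. Combining the bounds, tw(G) = 2.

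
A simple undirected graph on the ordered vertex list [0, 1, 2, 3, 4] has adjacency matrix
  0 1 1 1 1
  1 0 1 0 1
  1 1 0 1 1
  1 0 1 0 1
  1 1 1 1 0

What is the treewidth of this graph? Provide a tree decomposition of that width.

Every bag has size at most 4, so the width is 4 − 1 = 3 and tw(G) ≤ 3. On the other hand G contains the 4-clique {0, 1, 2, 4}. A clique must lie in a single bag of any decomposition, so no decomposition can have width below 3. The upper and lower bounds meet at 3, so that is the treewidth.

Treewidth 3.
One such decomposition:
Bags: B1 = {0, 1, 2, 4}  B2 = {0, 2, 3, 4}
Tree: B1–B2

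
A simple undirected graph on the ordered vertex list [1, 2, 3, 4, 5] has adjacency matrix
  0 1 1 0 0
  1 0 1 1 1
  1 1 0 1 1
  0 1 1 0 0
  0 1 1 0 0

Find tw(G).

2

A width-2 tree decomposition is:
Bags: B1 = {2, 3, 4}  B2 = {2, 3, 5}  B3 = {1, 2, 3}
Tree: B1–B2, B1–B3
Every bag has size at most 3, so the width is 3 − 1 = 2 and tw(G) ≤ 2. For the lower bound, the 3 vertices {1, 2, 3} are pairwise adjacent, and any tree decomposition puts a clique entirely inside one bag — forcing width ≥ 2. Combining the bounds, tw(G) = 2.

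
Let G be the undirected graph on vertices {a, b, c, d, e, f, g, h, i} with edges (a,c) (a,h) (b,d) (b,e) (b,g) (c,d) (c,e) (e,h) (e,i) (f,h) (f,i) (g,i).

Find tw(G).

3

A width-3 tree decomposition is:
Bags: B1 = {a, b, c, d}  B2 = {a, b, c, e}  B3 = {a, b, e, h}  B4 = {b, e, g, h}  B5 = {e, g, h, i}  B6 = {f, g, h, i}
Tree: B1–B2, B2–B3, B3–B4, B4–B5, B5–B6
Each bag holds 4 vertices, so the decomposition has width 3, which upper-bounds the treewidth. For the lower bound: the 4 vertex sets {a,c,d}, {b}, {e}, {f,g,h,i} are disjoint, each induces a connected subgraph, and every pair is joined by at least one edge of G. Contracting each set to a single vertex therefore yields K_{4} as a minor, and since treewidth is minor-monotone, tw(G) ≥ tw(K_{4}) = 3. The upper and lower bounds meet at 3, so that is the treewidth.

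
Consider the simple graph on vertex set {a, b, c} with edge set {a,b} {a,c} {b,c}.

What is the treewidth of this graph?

2

A width-2 tree decomposition is:
Bags: B1 = {a, b, c}
Tree: (single bag)
With just one bag of size 3, the width is 3 − 1 = 2, so tw(G) ≤ 2. On the other hand G contains the 3-clique {a, b, c}. A clique must lie in a single bag of any decomposition, so no decomposition can have width below 2. Hence tw(G) = 2 exactly.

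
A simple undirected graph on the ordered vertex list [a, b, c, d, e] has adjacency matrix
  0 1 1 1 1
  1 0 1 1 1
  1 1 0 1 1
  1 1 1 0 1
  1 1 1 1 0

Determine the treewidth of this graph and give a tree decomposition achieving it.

A single bag containing all 5 vertices is trivially a valid decomposition of width 4. Conversely, {a, b, c, d, e} is a clique of size 5, and the vertices of any clique must share a bag in every tree decomposition; so some bag has ≥ 5 vertices and tw(G) ≥ 4. Therefore the treewidth is 4.

Treewidth 4.
One optimal decomposition is:
Bags: B1 = {a, b, c, d, e}
Tree: (single bag)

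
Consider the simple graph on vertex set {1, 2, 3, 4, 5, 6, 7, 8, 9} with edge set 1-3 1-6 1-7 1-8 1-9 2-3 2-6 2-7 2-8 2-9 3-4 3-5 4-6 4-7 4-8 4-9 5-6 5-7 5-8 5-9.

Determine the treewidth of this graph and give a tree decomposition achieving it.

Treewidth 4.
One optimal decomposition is:
Bags: B1 = {1, 2, 3, 4, 5}  B2 = {1, 2, 4, 5, 8}  B3 = {1, 2, 4, 5, 7}  B4 = {1, 2, 4, 5, 6}  B5 = {1, 2, 4, 5, 9}
Tree: B1–B2, B2–B3, B3–B4, B4–B5

Each bag holds 5 vertices, so the decomposition has width 4, which upper-bounds the treewidth. For the lower bound: the 5 vertex sets {2,3}, {1,8}, {5,7}, {4}, {6} are disjoint, each induces a connected subgraph, and every pair is joined by at least one edge of G. Contracting each set to a single vertex therefore yields K_{5} as a minor, and since treewidth is minor-monotone, tw(G) ≥ tw(K_{5}) = 4. Combining the bounds, tw(G) = 4.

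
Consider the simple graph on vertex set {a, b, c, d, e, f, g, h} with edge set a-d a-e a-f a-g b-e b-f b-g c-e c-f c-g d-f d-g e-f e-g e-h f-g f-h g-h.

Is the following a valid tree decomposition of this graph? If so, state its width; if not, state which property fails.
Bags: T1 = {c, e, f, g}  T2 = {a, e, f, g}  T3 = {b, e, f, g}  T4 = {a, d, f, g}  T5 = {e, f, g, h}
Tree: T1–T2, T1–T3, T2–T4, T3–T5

Checking the three conditions: (i) the bags cover all of {a, b, c, d, e, f, g, h}; (ii) for each edge, some bag contains both endpoints; (iii) the bags containing any fixed vertex form a subtree. All hold, so the decomposition is valid with width 4 − 1 = 3.

Yes; width 3.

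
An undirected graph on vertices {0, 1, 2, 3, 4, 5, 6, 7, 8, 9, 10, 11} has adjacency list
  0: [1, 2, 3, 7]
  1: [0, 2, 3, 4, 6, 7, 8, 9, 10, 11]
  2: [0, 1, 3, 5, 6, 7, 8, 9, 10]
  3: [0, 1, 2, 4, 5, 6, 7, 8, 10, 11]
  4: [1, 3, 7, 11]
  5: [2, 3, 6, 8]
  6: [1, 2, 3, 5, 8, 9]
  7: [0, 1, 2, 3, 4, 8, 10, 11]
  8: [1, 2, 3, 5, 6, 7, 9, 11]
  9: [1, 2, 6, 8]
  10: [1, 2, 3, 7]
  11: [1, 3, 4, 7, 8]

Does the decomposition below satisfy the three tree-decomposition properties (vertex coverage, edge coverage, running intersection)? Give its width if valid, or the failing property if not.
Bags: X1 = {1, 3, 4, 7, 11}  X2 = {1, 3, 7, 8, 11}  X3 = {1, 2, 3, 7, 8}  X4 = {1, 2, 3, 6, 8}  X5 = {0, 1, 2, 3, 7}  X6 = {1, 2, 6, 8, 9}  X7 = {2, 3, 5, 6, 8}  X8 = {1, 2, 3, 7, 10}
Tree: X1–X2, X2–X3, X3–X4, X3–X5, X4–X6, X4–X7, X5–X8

Yes; width 4.

Vertex coverage: the bags together contain {0, 1, 2, 3, 4, 5, 6, 7, 8, 9, 10, 11}, the full vertex set. Edge coverage: each edge of G has both endpoints in at least one bag. Running intersection: for every vertex, the bags containing it form a connected subtree. All three properties hold, so this is a valid tree decomposition of width max|bag| − 1 = 4, and hence tw(G) ≤ 4.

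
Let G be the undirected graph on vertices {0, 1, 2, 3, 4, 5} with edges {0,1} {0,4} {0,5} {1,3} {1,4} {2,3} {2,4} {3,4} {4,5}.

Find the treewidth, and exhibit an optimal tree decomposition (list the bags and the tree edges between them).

Every bag has size at most 3, so the width is 3 − 1 = 2 and tw(G) ≤ 2. On the other hand G contains the 3-clique {0, 1, 4}. A clique must lie in a single bag of any decomposition, so no decomposition can have width below 2. Combining the bounds, tw(G) = 2.

Treewidth 2.
Bags: B1 = {0, 1, 4}  B2 = {1, 3, 4}  B3 = {0, 4, 5}  B4 = {2, 3, 4}
Tree: B1–B2, B1–B3, B2–B4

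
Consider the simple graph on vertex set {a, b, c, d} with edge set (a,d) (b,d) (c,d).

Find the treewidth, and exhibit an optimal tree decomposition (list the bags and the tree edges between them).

Every bag has size at most 2, so the width is 2 − 1 = 1 and tw(G) ≤ 1. Any graph with an edge has treewidth ≥ 1, and G has the edge d–c. Hence tw(G) = 1 exactly.

Treewidth 1.
Bags: B1 = {c, d}  B2 = {b, d}  B3 = {a, d}
Tree: B1–B2, B1–B3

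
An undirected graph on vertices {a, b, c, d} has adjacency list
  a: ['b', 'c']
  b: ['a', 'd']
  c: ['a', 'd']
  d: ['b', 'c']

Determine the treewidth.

2

A width-2 tree decomposition is:
Bags: B1 = {b, c, d}  B2 = {a, b, c}
Tree: B1–B2
The largest bag has 3 vertices, giving width 2; this decomposition certifies tw(G) ≤ 2. Since b–d–c–a–b is a cycle in G, G is not acyclic. Forests are exactly the graphs of treewidth ≤ 1, so tw(G) ≥ 2. Combining the bounds, tw(G) = 2.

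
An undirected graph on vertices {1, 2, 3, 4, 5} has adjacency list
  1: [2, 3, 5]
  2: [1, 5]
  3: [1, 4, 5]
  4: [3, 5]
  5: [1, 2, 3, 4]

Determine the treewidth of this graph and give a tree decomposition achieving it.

Treewidth 2.
Bags: B1 = {3, 4, 5}  B2 = {1, 3, 5}  B3 = {1, 2, 5}
Tree: B1–B2, B2–B3

Every bag has size at most 3, so the width is 3 − 1 = 2 and tw(G) ≤ 2. Conversely, {1, 2, 5} is a clique of size 3, and the vertices of any clique must share a bag in every tree decomposition; so some bag has ≥ 3 vertices and tw(G) ≥ 2. Therefore the treewidth is 2.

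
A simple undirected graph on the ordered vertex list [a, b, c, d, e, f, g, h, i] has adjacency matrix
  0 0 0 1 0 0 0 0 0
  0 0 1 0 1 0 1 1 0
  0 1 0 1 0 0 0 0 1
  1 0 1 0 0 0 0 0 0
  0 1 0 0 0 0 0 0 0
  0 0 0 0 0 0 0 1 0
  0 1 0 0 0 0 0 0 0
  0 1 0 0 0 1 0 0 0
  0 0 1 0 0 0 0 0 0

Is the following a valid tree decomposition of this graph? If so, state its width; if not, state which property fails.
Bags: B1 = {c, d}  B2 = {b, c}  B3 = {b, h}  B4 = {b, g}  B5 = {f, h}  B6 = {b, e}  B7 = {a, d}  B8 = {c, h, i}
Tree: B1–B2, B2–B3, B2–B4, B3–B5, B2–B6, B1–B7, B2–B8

No — bags containing vertex h are not connected in the tree.

A tree decomposition must satisfy three properties: every vertex lies in some bag; for every edge, both endpoints lie together in some bag; and for every vertex, the bags containing it form a connected subtree. Here bags containing vertex h are not connected in the tree, so the decomposition is invalid.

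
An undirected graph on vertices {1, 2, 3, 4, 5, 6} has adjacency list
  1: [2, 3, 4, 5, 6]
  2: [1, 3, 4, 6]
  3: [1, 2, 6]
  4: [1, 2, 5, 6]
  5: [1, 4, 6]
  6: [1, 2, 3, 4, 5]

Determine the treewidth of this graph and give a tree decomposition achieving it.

Treewidth 3.
One such decomposition:
Bags: B1 = {1, 4, 5, 6}  B2 = {1, 2, 4, 6}  B3 = {1, 2, 3, 6}
Tree: B1–B2, B2–B3

The largest bag has 4 vertices, giving width 3; this decomposition certifies tw(G) ≤ 3. On the other hand G contains the 4-clique {1, 2, 3, 6}. A clique must lie in a single bag of any decomposition, so no decomposition can have width below 3. Therefore the treewidth is 3.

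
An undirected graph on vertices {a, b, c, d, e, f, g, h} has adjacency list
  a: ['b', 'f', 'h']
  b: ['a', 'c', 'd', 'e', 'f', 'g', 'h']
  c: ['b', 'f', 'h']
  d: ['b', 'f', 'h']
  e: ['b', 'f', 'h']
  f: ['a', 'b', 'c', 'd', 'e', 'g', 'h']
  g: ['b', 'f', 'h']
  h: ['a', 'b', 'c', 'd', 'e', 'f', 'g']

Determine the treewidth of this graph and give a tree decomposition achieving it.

Treewidth 3.
Bags: B1 = {b, d, f, h}  B2 = {a, b, f, h}  B3 = {b, c, f, h}  B4 = {b, e, f, h}  B5 = {b, f, g, h}
Tree: B1–B2, B1–B3, B2–B4, B2–B5

Every bag has size at most 4, so the width is 4 − 1 = 3 and tw(G) ≤ 3. Conversely, {b, d, f, h} is a clique of size 4, and the vertices of any clique must share a bag in every tree decomposition; so some bag has ≥ 4 vertices and tw(G) ≥ 3. Therefore the treewidth is 3.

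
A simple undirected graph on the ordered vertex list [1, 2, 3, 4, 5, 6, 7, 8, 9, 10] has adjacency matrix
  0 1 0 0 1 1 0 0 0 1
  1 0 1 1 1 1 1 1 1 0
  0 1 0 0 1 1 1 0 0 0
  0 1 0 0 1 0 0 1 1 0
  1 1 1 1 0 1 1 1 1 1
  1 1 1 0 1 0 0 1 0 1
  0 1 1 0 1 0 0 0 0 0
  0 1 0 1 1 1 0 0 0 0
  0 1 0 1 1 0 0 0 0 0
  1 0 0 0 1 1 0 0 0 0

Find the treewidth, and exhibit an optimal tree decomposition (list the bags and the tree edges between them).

The largest bag has 4 vertices, giving width 3; this decomposition certifies tw(G) ≤ 3. On the other hand G contains the 4-clique {2, 4, 5, 9}. A clique must lie in a single bag of any decomposition, so no decomposition can have width below 3. Hence tw(G) = 3 exactly.

Treewidth 3.
One such decomposition:
Bags: B1 = {2, 4, 5, 8}  B2 = {2, 5, 6, 8}  B3 = {1, 2, 5, 6}  B4 = {2, 3, 5, 6}  B5 = {2, 3, 5, 7}  B6 = {1, 5, 6, 10}  B7 = {2, 4, 5, 9}
Tree: B1–B2, B2–B3, B3–B4, B4–B5, B3–B6, B1–B7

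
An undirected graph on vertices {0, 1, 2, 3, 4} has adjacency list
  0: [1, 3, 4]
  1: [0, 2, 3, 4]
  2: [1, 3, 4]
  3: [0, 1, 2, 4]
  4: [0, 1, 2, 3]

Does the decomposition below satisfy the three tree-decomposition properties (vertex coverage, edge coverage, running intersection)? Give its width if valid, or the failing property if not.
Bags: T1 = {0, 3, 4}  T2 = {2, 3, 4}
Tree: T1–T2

No — vertex 1 appears in no bag.

A tree decomposition must satisfy three properties: every vertex lies in some bag; for every edge, both endpoints lie together in some bag; and for every vertex, the bags containing it form a connected subtree. Here vertex 1 appears in no bag, so the decomposition is invalid.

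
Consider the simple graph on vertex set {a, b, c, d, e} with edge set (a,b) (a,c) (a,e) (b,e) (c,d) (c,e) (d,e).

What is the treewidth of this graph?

2

A width-2 tree decomposition is:
Bags: B1 = {a, c, e}  B2 = {c, d, e}  B3 = {a, b, e}
Tree: B1–B2, B1–B3
The largest bag has 3 vertices, giving width 2; this decomposition certifies tw(G) ≤ 2. On the other hand G contains the 3-clique {c, d, e}. A clique must lie in a single bag of any decomposition, so no decomposition can have width below 2. Therefore the treewidth is 2.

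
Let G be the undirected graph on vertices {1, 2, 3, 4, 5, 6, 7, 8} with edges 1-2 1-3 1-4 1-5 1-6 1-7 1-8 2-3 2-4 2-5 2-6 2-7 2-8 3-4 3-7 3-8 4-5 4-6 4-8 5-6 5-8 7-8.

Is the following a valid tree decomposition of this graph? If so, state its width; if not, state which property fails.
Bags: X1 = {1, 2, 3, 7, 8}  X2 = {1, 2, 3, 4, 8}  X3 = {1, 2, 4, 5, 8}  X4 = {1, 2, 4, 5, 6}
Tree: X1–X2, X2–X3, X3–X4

Checking the three conditions: (i) the bags cover all of {1, 2, 3, 4, 5, 6, 7, 8}; (ii) for each edge, some bag contains both endpoints; (iii) the bags containing any fixed vertex form a subtree. All hold, so the decomposition is valid with width 5 − 1 = 4.

Yes; width 4.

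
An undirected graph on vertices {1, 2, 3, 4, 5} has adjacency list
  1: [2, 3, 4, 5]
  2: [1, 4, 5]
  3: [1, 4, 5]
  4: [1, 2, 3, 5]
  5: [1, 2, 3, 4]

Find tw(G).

3

A width-3 tree decomposition is:
Bags: B1 = {1, 3, 4, 5}  B2 = {1, 2, 4, 5}
Tree: B1–B2
Every bag has size at most 4, so the width is 4 − 1 = 3 and tw(G) ≤ 3. On the other hand G contains the 4-clique {1, 2, 4, 5}. A clique must lie in a single bag of any decomposition, so no decomposition can have width below 3. Therefore the treewidth is 3.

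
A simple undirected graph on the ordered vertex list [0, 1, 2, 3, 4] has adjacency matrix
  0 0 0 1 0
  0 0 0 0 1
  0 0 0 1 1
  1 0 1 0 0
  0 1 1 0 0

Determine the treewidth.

1

A width-1 tree decomposition is:
Bags: B1 = {1, 4}  B2 = {2, 4}  B3 = {2, 3}  B4 = {0, 3}
Tree: B1–B2, B2–B3, B3–B4
Each bag holds 2 vertices, so the decomposition has width 1, which upper-bounds the treewidth. Since G has at least one edge (e.g. 1–4), it is not an edgeless graph, so tw(G) ≥ 1. Therefore the treewidth is 1.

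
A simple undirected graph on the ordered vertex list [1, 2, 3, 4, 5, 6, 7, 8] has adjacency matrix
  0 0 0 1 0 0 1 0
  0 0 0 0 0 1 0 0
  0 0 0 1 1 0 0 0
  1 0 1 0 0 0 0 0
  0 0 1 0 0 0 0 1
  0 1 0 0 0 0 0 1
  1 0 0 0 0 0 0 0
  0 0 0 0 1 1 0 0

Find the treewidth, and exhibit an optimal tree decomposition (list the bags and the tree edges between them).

The largest bag has 2 vertices, giving width 1; this decomposition certifies tw(G) ≤ 1. Any graph with an edge has treewidth ≥ 1, and G has the edge 2–6. The upper and lower bounds meet at 1, so that is the treewidth.

Treewidth 1.
One such decomposition:
Bags: B1 = {2, 6}  B2 = {6, 8}  B3 = {5, 8}  B4 = {3, 5}  B5 = {3, 4}  B6 = {1, 4}  B7 = {1, 7}
Tree: B1–B2, B2–B3, B3–B4, B4–B5, B5–B6, B6–B7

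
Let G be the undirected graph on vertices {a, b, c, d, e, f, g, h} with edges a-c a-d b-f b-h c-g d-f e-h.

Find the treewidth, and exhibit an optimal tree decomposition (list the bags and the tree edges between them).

Treewidth 1.
One optimal decomposition is:
Bags: B1 = {e, h}  B2 = {b, h}  B3 = {b, f}  B4 = {d, f}  B5 = {a, d}  B6 = {a, c}  B7 = {c, g}
Tree: B1–B2, B2–B3, B3–B4, B4–B5, B5–B6, B6–B7

The largest bag has 2 vertices, giving width 1; this decomposition certifies tw(G) ≤ 1. G has an edge, so its treewidth is at least 1. The upper and lower bounds meet at 1, so that is the treewidth.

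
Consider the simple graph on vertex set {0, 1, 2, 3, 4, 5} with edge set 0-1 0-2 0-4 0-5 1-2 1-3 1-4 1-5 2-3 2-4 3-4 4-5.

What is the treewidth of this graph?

A width-3 tree decomposition is:
Bags: B1 = {0, 1, 2, 4}  B2 = {0, 1, 4, 5}  B3 = {1, 2, 3, 4}
Tree: B1–B2, B1–B3
The largest bag has 4 vertices, giving width 3; this decomposition certifies tw(G) ≤ 3. Conversely, {0, 1, 2, 4} is a clique of size 4, and the vertices of any clique must share a bag in every tree decomposition; so some bag has ≥ 4 vertices and tw(G) ≥ 3. Hence tw(G) = 3 exactly.

3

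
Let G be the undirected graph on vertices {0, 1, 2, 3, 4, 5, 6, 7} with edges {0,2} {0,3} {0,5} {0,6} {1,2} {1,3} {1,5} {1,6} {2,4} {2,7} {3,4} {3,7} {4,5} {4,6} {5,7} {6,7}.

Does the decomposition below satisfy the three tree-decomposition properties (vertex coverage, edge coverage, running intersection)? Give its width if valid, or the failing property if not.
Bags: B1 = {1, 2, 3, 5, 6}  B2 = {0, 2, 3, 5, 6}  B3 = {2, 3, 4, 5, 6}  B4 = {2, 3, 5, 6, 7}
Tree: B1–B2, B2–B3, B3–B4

Yes; width 4.

Checking the three conditions: (i) the bags cover all of {0, 1, 2, 3, 4, 5, 6, 7}; (ii) for each edge, some bag contains both endpoints; (iii) the bags containing any fixed vertex form a subtree. All hold, so the decomposition is valid with width 5 − 1 = 4.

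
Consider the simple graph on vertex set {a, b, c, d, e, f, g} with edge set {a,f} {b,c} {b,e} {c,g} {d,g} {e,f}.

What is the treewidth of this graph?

A width-1 tree decomposition is:
Bags: B1 = {d, g}  B2 = {c, g}  B3 = {b, c}  B4 = {b, e}  B5 = {e, f}  B6 = {a, f}
Tree: B1–B2, B2–B3, B3–B4, B4–B5, B5–B6
Every bag has size at most 2, so the width is 2 − 1 = 1 and tw(G) ≤ 1. Since G has at least one edge (e.g. d–g), it is not an edgeless graph, so tw(G) ≥ 1. Hence tw(G) = 1 exactly.

1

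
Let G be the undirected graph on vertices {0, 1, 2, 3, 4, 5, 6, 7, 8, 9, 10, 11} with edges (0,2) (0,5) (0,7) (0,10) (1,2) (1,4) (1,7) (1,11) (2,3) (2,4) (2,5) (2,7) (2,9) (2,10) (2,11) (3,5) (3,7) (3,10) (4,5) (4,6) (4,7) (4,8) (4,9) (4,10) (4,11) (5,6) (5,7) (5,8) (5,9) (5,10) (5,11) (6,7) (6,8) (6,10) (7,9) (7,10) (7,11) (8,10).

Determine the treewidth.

4

A width-4 tree decomposition is:
Bags: B1 = {2, 4, 5, 7, 11}  B2 = {1, 2, 4, 7, 11}  B3 = {2, 4, 5, 7, 10}  B4 = {4, 5, 6, 7, 10}  B5 = {4, 5, 6, 8, 10}  B6 = {0, 2, 5, 7, 10}  B7 = {2, 3, 5, 7, 10}  B8 = {2, 4, 5, 7, 9}
Tree: B1–B2, B1–B3, B3–B4, B4–B5, B3–B6, B3–B7, B3–B8
Every bag has size at most 5, so the width is 5 − 1 = 4 and tw(G) ≤ 4. For the lower bound, the 5 vertices {1, 2, 4, 7, 11} are pairwise adjacent, and any tree decomposition puts a clique entirely inside one bag — forcing width ≥ 4. Therefore the treewidth is 4.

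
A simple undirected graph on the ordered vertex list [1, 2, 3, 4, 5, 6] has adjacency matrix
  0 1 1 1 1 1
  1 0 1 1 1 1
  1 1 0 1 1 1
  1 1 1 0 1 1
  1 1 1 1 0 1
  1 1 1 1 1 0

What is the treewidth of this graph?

A width-5 tree decomposition is:
Bags: B1 = {1, 2, 3, 4, 5, 6}
Tree: (single bag)
A single bag containing all 6 vertices is trivially a valid decomposition of width 5. Conversely, {1, 2, 3, 4, 5, 6} is a clique of size 6, and the vertices of any clique must share a bag in every tree decomposition; so some bag has ≥ 6 vertices and tw(G) ≥ 5. Hence tw(G) = 5 exactly.

5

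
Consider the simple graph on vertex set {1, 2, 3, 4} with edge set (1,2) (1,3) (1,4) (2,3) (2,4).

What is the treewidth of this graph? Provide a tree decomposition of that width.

Treewidth 2.
One such decomposition:
Bags: B1 = {1, 2, 4}  B2 = {1, 2, 3}
Tree: B1–B2

Every bag has size at most 3, so the width is 3 − 1 = 2 and tw(G) ≤ 2. Conversely, {1, 2, 3} is a clique of size 3, and the vertices of any clique must share a bag in every tree decomposition; so some bag has ≥ 3 vertices and tw(G) ≥ 2. Therefore the treewidth is 2.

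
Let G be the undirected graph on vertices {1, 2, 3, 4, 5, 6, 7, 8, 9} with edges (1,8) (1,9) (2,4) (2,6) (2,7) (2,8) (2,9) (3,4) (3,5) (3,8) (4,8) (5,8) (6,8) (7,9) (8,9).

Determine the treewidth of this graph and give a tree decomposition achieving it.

Each bag holds 3 vertices, so the decomposition has width 2, which upper-bounds the treewidth. Conversely, {1, 8, 9} is a clique of size 3, and the vertices of any clique must share a bag in every tree decomposition; so some bag has ≥ 3 vertices and tw(G) ≥ 2. Therefore the treewidth is 2.

Treewidth 2.
Bags: B1 = {2, 8, 9}  B2 = {1, 8, 9}  B3 = {2, 7, 9}  B4 = {2, 4, 8}  B5 = {2, 6, 8}  B6 = {3, 4, 8}  B7 = {3, 5, 8}
Tree: B1–B2, B1–B3, B1–B4, B4–B5, B4–B6, B6–B7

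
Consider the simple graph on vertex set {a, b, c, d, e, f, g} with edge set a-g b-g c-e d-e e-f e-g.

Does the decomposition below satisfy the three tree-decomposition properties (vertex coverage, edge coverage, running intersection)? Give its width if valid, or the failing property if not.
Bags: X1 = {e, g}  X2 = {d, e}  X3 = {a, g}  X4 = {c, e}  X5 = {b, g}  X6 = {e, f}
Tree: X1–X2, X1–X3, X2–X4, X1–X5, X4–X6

Checking the three conditions: (i) the bags cover all of {a, b, c, d, e, f, g}; (ii) for each edge, some bag contains both endpoints; (iii) the bags containing any fixed vertex form a subtree. All hold, so the decomposition is valid with width 2 − 1 = 1.

Yes; width 1.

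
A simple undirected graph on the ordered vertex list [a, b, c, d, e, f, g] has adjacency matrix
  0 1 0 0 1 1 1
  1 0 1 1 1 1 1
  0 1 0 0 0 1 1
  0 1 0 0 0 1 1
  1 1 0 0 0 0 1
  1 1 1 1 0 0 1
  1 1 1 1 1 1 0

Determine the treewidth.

A width-3 tree decomposition is:
Bags: B1 = {a, b, f, g}  B2 = {a, b, e, g}  B3 = {b, c, f, g}  B4 = {b, d, f, g}
Tree: B1–B2, B1–B3, B1–B4
The largest bag has 4 vertices, giving width 3; this decomposition certifies tw(G) ≤ 3. On the other hand G contains the 4-clique {a, b, e, g}. A clique must lie in a single bag of any decomposition, so no decomposition can have width below 3. Hence tw(G) = 3 exactly.

3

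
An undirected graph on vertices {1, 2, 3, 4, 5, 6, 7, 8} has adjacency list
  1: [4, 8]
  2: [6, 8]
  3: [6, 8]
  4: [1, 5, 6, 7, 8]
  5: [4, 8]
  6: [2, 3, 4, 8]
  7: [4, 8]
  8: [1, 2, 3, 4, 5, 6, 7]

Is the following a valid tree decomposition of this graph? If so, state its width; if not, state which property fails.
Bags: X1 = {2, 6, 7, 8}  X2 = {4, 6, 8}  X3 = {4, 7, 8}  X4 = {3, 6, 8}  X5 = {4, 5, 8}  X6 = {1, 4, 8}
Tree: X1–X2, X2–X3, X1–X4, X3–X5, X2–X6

A tree decomposition must satisfy three properties: every vertex lies in some bag; for every edge, both endpoints lie together in some bag; and for every vertex, the bags containing it form a connected subtree. Here bags containing vertex 7 are not connected in the tree, so the decomposition is invalid.

No — bags containing vertex 7 are not connected in the tree.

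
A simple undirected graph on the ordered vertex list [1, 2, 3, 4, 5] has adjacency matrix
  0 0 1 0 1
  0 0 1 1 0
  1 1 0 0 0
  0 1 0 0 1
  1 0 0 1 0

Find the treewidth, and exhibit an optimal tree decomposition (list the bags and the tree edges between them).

The largest bag has 3 vertices, giving width 2; this decomposition certifies tw(G) ≤ 2. Since 3–1–5–4–2–3 is a cycle in G, G is not acyclic. Forests are exactly the graphs of treewidth ≤ 1, so tw(G) ≥ 2. Combining the bounds, tw(G) = 2.

Treewidth 2.
One such decomposition:
Bags: B1 = {1, 3, 5}  B2 = {3, 4, 5}  B3 = {2, 3, 4}
Tree: B1–B2, B2–B3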